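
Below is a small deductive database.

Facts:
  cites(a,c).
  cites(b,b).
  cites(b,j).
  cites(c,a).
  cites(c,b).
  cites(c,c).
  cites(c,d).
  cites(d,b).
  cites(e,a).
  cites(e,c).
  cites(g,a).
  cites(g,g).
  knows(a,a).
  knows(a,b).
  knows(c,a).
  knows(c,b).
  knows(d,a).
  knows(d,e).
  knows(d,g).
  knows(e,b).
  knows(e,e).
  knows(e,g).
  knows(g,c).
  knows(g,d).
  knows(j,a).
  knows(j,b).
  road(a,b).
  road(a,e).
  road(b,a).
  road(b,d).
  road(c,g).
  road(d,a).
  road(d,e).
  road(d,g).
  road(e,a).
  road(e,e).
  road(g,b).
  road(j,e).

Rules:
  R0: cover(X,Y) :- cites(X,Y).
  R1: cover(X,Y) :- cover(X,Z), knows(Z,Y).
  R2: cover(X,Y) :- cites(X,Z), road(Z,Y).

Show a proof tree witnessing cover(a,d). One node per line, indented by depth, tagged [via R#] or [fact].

round 1: derive cover(a,c) via R0 from cites(a,c)
round 1: derive cover(b,b) via R0 from cites(b,b)
round 1: derive cover(b,j) via R0 from cites(b,j)
round 1: derive cover(c,a) via R0 from cites(c,a)
round 1: derive cover(c,b) via R0 from cites(c,b)
round 1: derive cover(c,c) via R0 from cites(c,c)
round 1: derive cover(c,d) via R0 from cites(c,d)
round 1: derive cover(d,b) via R0 from cites(d,b)
round 1: derive cover(e,a) via R0 from cites(e,a)
round 1: derive cover(e,c) via R0 from cites(e,c)
round 1: derive cover(g,a) via R0 from cites(g,a)
round 1: derive cover(g,g) via R0 from cites(g,g)
round 1: derive cover(a,g) via R2 from cites(a,c), road(c,g)
round 1: derive cover(b,a) via R2 from cites(b,b), road(b,a)
round 1: derive cover(b,d) via R2 from cites(b,b), road(b,d)
round 1: derive cover(b,e) via R2 from cites(b,j), road(j,e)
round 1: derive cover(c,e) via R2 from cites(c,a), road(a,e)
round 1: derive cover(c,g) via R2 from cites(c,c), road(c,g)
round 1: derive cover(d,a) via R2 from cites(d,b), road(b,a)
round 1: derive cover(d,d) via R2 from cites(d,b), road(b,d)
round 1: derive cover(e,b) via R2 from cites(e,a), road(a,b)
round 1: derive cover(e,e) via R2 from cites(e,a), road(a,e)
round 1: derive cover(e,g) via R2 from cites(e,c), road(c,g)
round 1: derive cover(g,b) via R2 from cites(g,a), road(a,b)
round 1: derive cover(g,e) via R2 from cites(g,a), road(a,e)
round 2: derive cover(a,a) via R1 from cover(a,c), knows(c,a)
round 2: derive cover(a,b) via R1 from cover(a,c), knows(c,b)
round 2: derive cover(a,d) via R1 from cover(a,g), knows(g,d)
round 2: derive cover(b,g) via R1 from cover(b,d), knows(d,g)
round 2: derive cover(d,e) via R1 from cover(d,d), knows(d,e)
round 2: derive cover(d,g) via R1 from cover(d,d), knows(d,g)
round 2: derive cover(e,d) via R1 from cover(e,g), knows(g,d)
round 2: derive cover(g,c) via R1 from cover(g,g), knows(g,c)
round 2: derive cover(g,d) via R1 from cover(g,g), knows(g,d)
round 3: derive cover(a,e) via R1 from cover(a,d), knows(d,e)
round 3: derive cover(b,c) via R1 from cover(b,g), knows(g,c)
round 3: derive cover(d,c) via R1 from cover(d,g), knows(g,c)

cover(a,d)  [via R1]
  cover(a,g)  [via R2]
    cites(a,c)  [fact]
    road(c,g)  [fact]
  knows(g,d)  [fact]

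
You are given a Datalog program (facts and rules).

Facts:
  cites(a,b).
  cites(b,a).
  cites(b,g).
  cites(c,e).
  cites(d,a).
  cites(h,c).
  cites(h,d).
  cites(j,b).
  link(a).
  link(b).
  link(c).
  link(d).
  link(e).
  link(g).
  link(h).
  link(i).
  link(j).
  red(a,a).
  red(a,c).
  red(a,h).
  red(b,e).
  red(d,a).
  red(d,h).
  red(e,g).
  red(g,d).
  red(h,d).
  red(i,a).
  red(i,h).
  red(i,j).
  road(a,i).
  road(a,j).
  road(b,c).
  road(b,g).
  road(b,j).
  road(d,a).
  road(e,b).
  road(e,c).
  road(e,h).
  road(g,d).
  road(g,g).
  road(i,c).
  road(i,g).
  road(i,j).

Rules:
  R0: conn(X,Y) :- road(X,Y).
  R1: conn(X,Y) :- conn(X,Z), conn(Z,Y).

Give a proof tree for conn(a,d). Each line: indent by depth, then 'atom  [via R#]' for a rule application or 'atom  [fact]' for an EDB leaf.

conn(a,d)  [via R1]
  conn(a,g)  [via R1]
    conn(a,i)  [via R0]
      road(a,i)  [fact]
    conn(i,g)  [via R0]
      road(i,g)  [fact]
  conn(g,d)  [via R0]
    road(g,d)  [fact]

round 1: derive conn(a,i) via R0 from road(a,i)
round 1: derive conn(a,j) via R0 from road(a,j)
round 1: derive conn(b,c) via R0 from road(b,c)
round 1: derive conn(b,g) via R0 from road(b,g)
round 1: derive conn(b,j) via R0 from road(b,j)
round 1: derive conn(d,a) via R0 from road(d,a)
round 1: derive conn(e,b) via R0 from road(e,b)
round 1: derive conn(e,c) via R0 from road(e,c)
round 1: derive conn(e,h) via R0 from road(e,h)
round 1: derive conn(g,d) via R0 from road(g,d)
round 1: derive conn(g,g) via R0 from road(g,g)
round 1: derive conn(i,c) via R0 from road(i,c)
round 1: derive conn(i,g) via R0 from road(i,g)
round 1: derive conn(i,j) via R0 from road(i,j)
round 2: derive conn(a,c) via R1 from conn(a,i), conn(i,c)
round 2: derive conn(a,g) via R1 from conn(a,i), conn(i,g)
round 2: derive conn(b,d) via R1 from conn(b,g), conn(g,d)
round 2: derive conn(d,i) via R1 from conn(d,a), conn(a,i)
round 2: derive conn(d,j) via R1 from conn(d,a), conn(a,j)
round 2: derive conn(e,g) via R1 from conn(e,b), conn(b,g)
round 2: derive conn(e,j) via R1 from conn(e,b), conn(b,j)
round 2: derive conn(g,a) via R1 from conn(g,d), conn(d,a)
round 2: derive conn(i,d) via R1 from conn(i,g), conn(g,d)
round 3: derive conn(a,a) via R1 from conn(a,g), conn(g,a)
round 3: derive conn(a,d) via R1 from conn(a,g), conn(g,d)
round 3: derive conn(b,a) via R1 from conn(b,d), conn(d,a)
round 3: derive conn(b,i) via R1 from conn(b,d), conn(d,i)
round 3: derive conn(d,c) via R1 from conn(d,a), conn(a,c)
round 3: derive conn(d,d) via R1 from conn(d,i), conn(i,d)
round 3: derive conn(d,g) via R1 from conn(d,a), conn(a,g)
round 3: derive conn(e,a) via R1 from conn(e,g), conn(g,a)
round 3: derive conn(e,d) via R1 from conn(e,b), conn(b,d)
round 3: derive conn(g,c) via R1 from conn(g,a), conn(a,c)
round 3: derive conn(g,i) via R1 from conn(g,a), conn(a,i)
round 3: derive conn(g,j) via R1 from conn(g,a), conn(a,j)
round 3: derive conn(i,a) via R1 from conn(i,d), conn(d,a)
round 3: derive conn(i,i) via R1 from conn(i,d), conn(d,i)
round 4: derive conn(e,i) via R1 from conn(e,a), conn(a,i)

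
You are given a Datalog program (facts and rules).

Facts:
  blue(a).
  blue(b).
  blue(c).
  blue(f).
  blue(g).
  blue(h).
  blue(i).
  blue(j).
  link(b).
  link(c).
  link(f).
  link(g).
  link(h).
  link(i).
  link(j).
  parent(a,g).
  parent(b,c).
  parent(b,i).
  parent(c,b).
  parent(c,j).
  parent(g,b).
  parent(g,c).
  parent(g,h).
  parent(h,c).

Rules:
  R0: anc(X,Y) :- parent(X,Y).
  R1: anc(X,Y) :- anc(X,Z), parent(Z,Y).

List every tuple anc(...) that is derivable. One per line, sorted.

anc(a,b)
anc(a,c)
anc(a,g)
anc(a,h)
anc(a,i)
anc(a,j)
anc(b,b)
anc(b,c)
anc(b,i)
anc(b,j)
anc(c,b)
anc(c,c)
anc(c,i)
anc(c,j)
anc(g,b)
anc(g,c)
anc(g,h)
anc(g,i)
anc(g,j)
anc(h,b)
anc(h,c)
anc(h,i)
anc(h,j)

round 1: derive anc(a,g) via R0 from parent(a,g)
round 1: derive anc(b,c) via R0 from parent(b,c)
round 1: derive anc(b,i) via R0 from parent(b,i)
round 1: derive anc(c,b) via R0 from parent(c,b)
round 1: derive anc(c,j) via R0 from parent(c,j)
round 1: derive anc(g,b) via R0 from parent(g,b)
round 1: derive anc(g,c) via R0 from parent(g,c)
round 1: derive anc(g,h) via R0 from parent(g,h)
round 1: derive anc(h,c) via R0 from parent(h,c)
round 2: derive anc(a,b) via R1 from anc(a,g), parent(g,b)
round 2: derive anc(a,c) via R1 from anc(a,g), parent(g,c)
round 2: derive anc(a,h) via R1 from anc(a,g), parent(g,h)
round 2: derive anc(b,b) via R1 from anc(b,c), parent(c,b)
round 2: derive anc(b,j) via R1 from anc(b,c), parent(c,j)
round 2: derive anc(c,c) via R1 from anc(c,b), parent(b,c)
round 2: derive anc(c,i) via R1 from anc(c,b), parent(b,i)
round 2: derive anc(g,i) via R1 from anc(g,b), parent(b,i)
round 2: derive anc(g,j) via R1 from anc(g,c), parent(c,j)
round 2: derive anc(h,b) via R1 from anc(h,c), parent(c,b)
round 2: derive anc(h,j) via R1 from anc(h,c), parent(c,j)
round 3: derive anc(a,i) via R1 from anc(a,b), parent(b,i)
round 3: derive anc(a,j) via R1 from anc(a,c), parent(c,j)
round 3: derive anc(h,i) via R1 from anc(h,b), parent(b,i)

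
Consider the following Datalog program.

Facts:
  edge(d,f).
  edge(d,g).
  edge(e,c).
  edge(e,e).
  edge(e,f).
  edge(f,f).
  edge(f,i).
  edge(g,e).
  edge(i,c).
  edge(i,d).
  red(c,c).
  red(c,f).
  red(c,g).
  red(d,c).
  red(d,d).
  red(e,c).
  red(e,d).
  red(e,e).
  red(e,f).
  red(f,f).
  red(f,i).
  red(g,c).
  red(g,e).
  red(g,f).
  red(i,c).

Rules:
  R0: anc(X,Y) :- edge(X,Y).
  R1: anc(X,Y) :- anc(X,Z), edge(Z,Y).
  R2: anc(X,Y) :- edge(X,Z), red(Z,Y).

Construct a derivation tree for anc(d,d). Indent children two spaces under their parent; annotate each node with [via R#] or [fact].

round 1: derive anc(d,f) via R0 from edge(d,f)
round 1: derive anc(d,g) via R0 from edge(d,g)
round 1: derive anc(e,c) via R0 from edge(e,c)
round 1: derive anc(e,e) via R0 from edge(e,e)
round 1: derive anc(e,f) via R0 from edge(e,f)
round 1: derive anc(f,f) via R0 from edge(f,f)
round 1: derive anc(f,i) via R0 from edge(f,i)
round 1: derive anc(g,e) via R0 from edge(g,e)
round 1: derive anc(i,c) via R0 from edge(i,c)
round 1: derive anc(i,d) via R0 from edge(i,d)
round 1: derive anc(d,c) via R2 from edge(d,g), red(g,c)
round 1: derive anc(d,e) via R2 from edge(d,g), red(g,e)
round 1: derive anc(d,i) via R2 from edge(d,f), red(f,i)
round 1: derive anc(e,d) via R2 from edge(e,e), red(e,d)
round 1: derive anc(e,g) via R2 from edge(e,c), red(c,g)
round 1: derive anc(e,i) via R2 from edge(e,f), red(f,i)
round 1: derive anc(f,c) via R2 from edge(f,i), red(i,c)
round 1: derive anc(g,c) via R2 from edge(g,e), red(e,c)
round 1: derive anc(g,d) via R2 from edge(g,e), red(e,d)
round 1: derive anc(g,f) via R2 from edge(g,e), red(e,f)
round 1: derive anc(i,f) via R2 from edge(i,c), red(c,f)
round 1: derive anc(i,g) via R2 from edge(i,c), red(c,g)
round 2: derive anc(d,d) via R1 from anc(d,i), edge(i,d)
round 2: derive anc(f,d) via R1 from anc(f,i), edge(i,d)
round 2: derive anc(g,g) via R1 from anc(g,d), edge(d,g)
round 2: derive anc(g,i) via R1 from anc(g,f), edge(f,i)
round 2: derive anc(i,e) via R1 from anc(i,g), edge(g,e)
round 2: derive anc(i,i) via R1 from anc(i,f), edge(f,i)
round 3: derive anc(f,g) via R1 from anc(f,d), edge(d,g)
round 4: derive anc(f,e) via R1 from anc(f,g), edge(g,e)

anc(d,d)  [via R1]
  anc(d,i)  [via R2]
    edge(d,f)  [fact]
    red(f,i)  [fact]
  edge(i,d)  [fact]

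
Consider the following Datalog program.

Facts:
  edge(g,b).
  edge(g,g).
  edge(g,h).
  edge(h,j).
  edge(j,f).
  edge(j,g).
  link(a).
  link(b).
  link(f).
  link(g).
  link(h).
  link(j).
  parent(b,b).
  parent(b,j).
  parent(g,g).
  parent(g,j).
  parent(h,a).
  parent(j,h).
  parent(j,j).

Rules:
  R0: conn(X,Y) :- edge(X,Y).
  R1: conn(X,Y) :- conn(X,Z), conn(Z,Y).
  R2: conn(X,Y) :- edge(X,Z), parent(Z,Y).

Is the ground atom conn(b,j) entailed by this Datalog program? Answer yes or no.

round 1: derive conn(g,b) via R0 from edge(g,b)
round 1: derive conn(g,g) via R0 from edge(g,g)
round 1: derive conn(g,h) via R0 from edge(g,h)
round 1: derive conn(h,j) via R0 from edge(h,j)
round 1: derive conn(j,f) via R0 from edge(j,f)
round 1: derive conn(j,g) via R0 from edge(j,g)
round 1: derive conn(g,a) via R2 from edge(g,h), parent(h,a)
round 1: derive conn(g,j) via R2 from edge(g,b), parent(b,j)
round 1: derive conn(h,h) via R2 from edge(h,j), parent(j,h)
round 1: derive conn(j,j) via R2 from edge(j,g), parent(g,j)
round 2: derive conn(g,f) via R1 from conn(g,j), conn(j,f)
round 2: derive conn(h,f) via R1 from conn(h,j), conn(j,f)
round 2: derive conn(h,g) via R1 from conn(h,j), conn(j,g)
round 2: derive conn(j,a) via R1 from conn(j,g), conn(g,a)
round 2: derive conn(j,b) via R1 from conn(j,g), conn(g,b)
round 2: derive conn(j,h) via R1 from conn(j,g), conn(g,h)
round 3: derive conn(h,a) via R1 from conn(h,g), conn(g,a)
round 3: derive conn(h,b) via R1 from conn(h,g), conn(g,b)

no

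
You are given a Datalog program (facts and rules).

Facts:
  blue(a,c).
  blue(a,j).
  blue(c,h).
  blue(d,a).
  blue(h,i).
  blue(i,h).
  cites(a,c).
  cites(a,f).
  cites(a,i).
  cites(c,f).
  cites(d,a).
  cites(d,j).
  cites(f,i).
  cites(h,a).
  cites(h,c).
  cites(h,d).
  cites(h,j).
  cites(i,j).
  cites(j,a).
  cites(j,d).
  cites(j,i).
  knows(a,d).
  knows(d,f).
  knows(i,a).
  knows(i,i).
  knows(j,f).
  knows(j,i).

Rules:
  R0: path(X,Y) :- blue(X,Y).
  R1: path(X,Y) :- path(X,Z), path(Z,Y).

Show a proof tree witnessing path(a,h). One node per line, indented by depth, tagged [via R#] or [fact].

round 1: derive path(a,c) via R0 from blue(a,c)
round 1: derive path(a,j) via R0 from blue(a,j)
round 1: derive path(c,h) via R0 from blue(c,h)
round 1: derive path(d,a) via R0 from blue(d,a)
round 1: derive path(h,i) via R0 from blue(h,i)
round 1: derive path(i,h) via R0 from blue(i,h)
round 2: derive path(a,h) via R1 from path(a,c), path(c,h)
round 2: derive path(c,i) via R1 from path(c,h), path(h,i)
round 2: derive path(d,c) via R1 from path(d,a), path(a,c)
round 2: derive path(d,j) via R1 from path(d,a), path(a,j)
round 2: derive path(h,h) via R1 from path(h,i), path(i,h)
round 2: derive path(i,i) via R1 from path(i,h), path(h,i)
round 3: derive path(a,i) via R1 from path(a,c), path(c,i)
round 3: derive path(d,h) via R1 from path(d,a), path(a,h)
round 3: derive path(d,i) via R1 from path(d,c), path(c,i)

path(a,h)  [via R1]
  path(a,c)  [via R0]
    blue(a,c)  [fact]
  path(c,h)  [via R0]
    blue(c,h)  [fact]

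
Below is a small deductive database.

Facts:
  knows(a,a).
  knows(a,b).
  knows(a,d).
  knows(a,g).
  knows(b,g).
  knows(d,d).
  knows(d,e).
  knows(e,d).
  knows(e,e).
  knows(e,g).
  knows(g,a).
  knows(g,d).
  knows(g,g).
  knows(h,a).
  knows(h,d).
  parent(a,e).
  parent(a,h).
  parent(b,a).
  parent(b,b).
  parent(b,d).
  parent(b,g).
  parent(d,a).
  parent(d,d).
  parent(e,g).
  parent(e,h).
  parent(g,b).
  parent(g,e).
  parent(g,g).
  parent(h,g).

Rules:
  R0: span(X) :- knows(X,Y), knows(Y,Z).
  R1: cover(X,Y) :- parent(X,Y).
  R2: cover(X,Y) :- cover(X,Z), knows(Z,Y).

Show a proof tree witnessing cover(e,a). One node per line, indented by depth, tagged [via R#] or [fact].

cover(e,a)  [via R2]
  cover(e,g)  [via R1]
    parent(e,g)  [fact]
  knows(g,a)  [fact]

round 1: derive cover(a,e) via R1 from parent(a,e)
round 1: derive cover(a,h) via R1 from parent(a,h)
round 1: derive cover(b,a) via R1 from parent(b,a)
round 1: derive cover(b,b) via R1 from parent(b,b)
round 1: derive cover(b,d) via R1 from parent(b,d)
round 1: derive cover(b,g) via R1 from parent(b,g)
round 1: derive cover(d,a) via R1 from parent(d,a)
round 1: derive cover(d,d) via R1 from parent(d,d)
round 1: derive cover(e,g) via R1 from parent(e,g)
round 1: derive cover(e,h) via R1 from parent(e,h)
round 1: derive cover(g,b) via R1 from parent(g,b)
round 1: derive cover(g,e) via R1 from parent(g,e)
round 1: derive cover(g,g) via R1 from parent(g,g)
round 1: derive cover(h,g) via R1 from parent(h,g)
round 2: derive cover(a,a) via R2 from cover(a,h), knows(h,a)
round 2: derive cover(a,d) via R2 from cover(a,e), knows(e,d)
round 2: derive cover(a,g) via R2 from cover(a,e), knows(e,g)
round 2: derive cover(b,e) via R2 from cover(b,d), knows(d,e)
round 2: derive cover(d,b) via R2 from cover(d,a), knows(a,b)
round 2: derive cover(d,e) via R2 from cover(d,d), knows(d,e)
round 2: derive cover(d,g) via R2 from cover(d,a), knows(a,g)
round 2: derive cover(e,a) via R2 from cover(e,g), knows(g,a)
round 2: derive cover(e,d) via R2 from cover(e,g), knows(g,d)
round 2: derive cover(g,a) via R2 from cover(g,g), knows(g,a)
round 2: derive cover(g,d) via R2 from cover(g,e), knows(e,d)
round 2: derive cover(h,a) via R2 from cover(h,g), knows(g,a)
round 2: derive cover(h,d) via R2 from cover(h,g), knows(g,d)
round 3: derive cover(a,b) via R2 from cover(a,a), knows(a,b)
round 3: derive cover(e,b) via R2 from cover(e,a), knows(a,b)
round 3: derive cover(e,e) via R2 from cover(e,d), knows(d,e)
round 3: derive cover(h,b) via R2 from cover(h,a), knows(a,b)
round 3: derive cover(h,e) via R2 from cover(h,d), knows(d,e)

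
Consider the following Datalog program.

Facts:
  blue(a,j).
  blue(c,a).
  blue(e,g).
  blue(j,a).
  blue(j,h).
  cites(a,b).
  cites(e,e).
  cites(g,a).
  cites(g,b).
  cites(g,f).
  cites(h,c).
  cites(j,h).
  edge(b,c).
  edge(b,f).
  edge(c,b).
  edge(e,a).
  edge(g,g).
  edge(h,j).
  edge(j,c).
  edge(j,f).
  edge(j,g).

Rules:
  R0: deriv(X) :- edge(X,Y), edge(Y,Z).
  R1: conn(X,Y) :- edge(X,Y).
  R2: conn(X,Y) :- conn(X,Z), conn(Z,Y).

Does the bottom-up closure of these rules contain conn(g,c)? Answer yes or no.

round 1: derive conn(b,c) via R1 from edge(b,c)
round 1: derive conn(b,f) via R1 from edge(b,f)
round 1: derive conn(c,b) via R1 from edge(c,b)
round 1: derive conn(e,a) via R1 from edge(e,a)
round 1: derive conn(g,g) via R1 from edge(g,g)
round 1: derive conn(h,j) via R1 from edge(h,j)
round 1: derive conn(j,c) via R1 from edge(j,c)
round 1: derive conn(j,f) via R1 from edge(j,f)
round 1: derive conn(j,g) via R1 from edge(j,g)
round 2: derive conn(b,b) via R2 from conn(b,c), conn(c,b)
round 2: derive conn(c,c) via R2 from conn(c,b), conn(b,c)
round 2: derive conn(c,f) via R2 from conn(c,b), conn(b,f)
round 2: derive conn(h,c) via R2 from conn(h,j), conn(j,c)
round 2: derive conn(h,f) via R2 from conn(h,j), conn(j,f)
round 2: derive conn(h,g) via R2 from conn(h,j), conn(j,g)
round 2: derive conn(j,b) via R2 from conn(j,c), conn(c,b)
round 3: derive conn(h,b) via R2 from conn(h,c), conn(c,b)

no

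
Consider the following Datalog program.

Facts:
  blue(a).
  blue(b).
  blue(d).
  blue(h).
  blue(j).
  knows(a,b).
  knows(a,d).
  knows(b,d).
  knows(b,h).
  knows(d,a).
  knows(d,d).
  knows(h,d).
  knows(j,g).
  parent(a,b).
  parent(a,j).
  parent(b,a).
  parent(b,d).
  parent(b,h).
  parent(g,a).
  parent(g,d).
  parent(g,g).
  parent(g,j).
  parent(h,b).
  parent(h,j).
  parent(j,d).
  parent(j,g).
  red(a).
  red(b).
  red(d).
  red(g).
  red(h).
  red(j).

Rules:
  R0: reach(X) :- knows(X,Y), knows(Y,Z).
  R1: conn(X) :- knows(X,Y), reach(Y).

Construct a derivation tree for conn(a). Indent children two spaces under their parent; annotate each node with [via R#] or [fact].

conn(a)  [via R1]
  knows(a,b)  [fact]
  reach(b)  [via R0]
    knows(b,d)  [fact]
    knows(d,a)  [fact]

round 1: derive reach(a) via R0 from knows(a,b), knows(b,d)
round 1: derive reach(b) via R0 from knows(b,d), knows(d,a)
round 1: derive reach(d) via R0 from knows(d,a), knows(a,b)
round 1: derive reach(h) via R0 from knows(h,d), knows(d,a)
round 2: derive conn(a) via R1 from knows(a,b), reach(b)
round 2: derive conn(b) via R1 from knows(b,d), reach(d)
round 2: derive conn(d) via R1 from knows(d,a), reach(a)
round 2: derive conn(h) via R1 from knows(h,d), reach(d)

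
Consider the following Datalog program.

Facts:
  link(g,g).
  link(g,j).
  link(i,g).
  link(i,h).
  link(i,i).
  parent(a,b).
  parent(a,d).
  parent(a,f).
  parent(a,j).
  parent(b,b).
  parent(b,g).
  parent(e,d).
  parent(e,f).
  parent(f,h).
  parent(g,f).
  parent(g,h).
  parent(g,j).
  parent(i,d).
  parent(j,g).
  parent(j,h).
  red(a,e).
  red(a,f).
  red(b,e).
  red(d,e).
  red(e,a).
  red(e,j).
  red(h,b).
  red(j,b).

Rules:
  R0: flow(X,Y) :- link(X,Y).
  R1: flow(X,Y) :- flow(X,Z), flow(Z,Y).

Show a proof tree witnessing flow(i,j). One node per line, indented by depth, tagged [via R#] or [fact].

flow(i,j)  [via R1]
  flow(i,g)  [via R0]
    link(i,g)  [fact]
  flow(g,j)  [via R0]
    link(g,j)  [fact]

round 1: derive flow(g,g) via R0 from link(g,g)
round 1: derive flow(g,j) via R0 from link(g,j)
round 1: derive flow(i,g) via R0 from link(i,g)
round 1: derive flow(i,h) via R0 from link(i,h)
round 1: derive flow(i,i) via R0 from link(i,i)
round 2: derive flow(i,j) via R1 from flow(i,g), flow(g,j)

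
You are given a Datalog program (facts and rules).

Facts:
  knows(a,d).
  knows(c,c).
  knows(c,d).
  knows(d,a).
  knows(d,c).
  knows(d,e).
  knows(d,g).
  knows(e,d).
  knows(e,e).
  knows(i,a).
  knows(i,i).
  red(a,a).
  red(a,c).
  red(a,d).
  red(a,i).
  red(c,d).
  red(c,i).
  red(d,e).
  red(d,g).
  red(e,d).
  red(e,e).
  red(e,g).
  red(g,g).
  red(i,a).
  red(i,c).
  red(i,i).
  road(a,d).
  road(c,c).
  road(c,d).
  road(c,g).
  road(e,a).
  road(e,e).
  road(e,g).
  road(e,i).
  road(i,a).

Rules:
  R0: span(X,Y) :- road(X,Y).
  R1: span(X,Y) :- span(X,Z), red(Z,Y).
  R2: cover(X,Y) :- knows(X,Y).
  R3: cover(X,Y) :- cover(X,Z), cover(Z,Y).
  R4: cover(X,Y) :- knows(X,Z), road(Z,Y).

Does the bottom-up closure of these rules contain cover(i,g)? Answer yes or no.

yes

round 1: derive cover(a,d) via R2 from knows(a,d)
round 1: derive cover(c,c) via R2 from knows(c,c)
round 1: derive cover(c,d) via R2 from knows(c,d)
round 1: derive cover(d,a) via R2 from knows(d,a)
round 1: derive cover(d,c) via R2 from knows(d,c)
round 1: derive cover(d,e) via R2 from knows(d,e)
round 1: derive cover(d,g) via R2 from knows(d,g)
round 1: derive cover(e,d) via R2 from knows(e,d)
round 1: derive cover(e,e) via R2 from knows(e,e)
round 1: derive cover(i,a) via R2 from knows(i,a)
round 1: derive cover(i,i) via R2 from knows(i,i)
round 1: derive cover(c,g) via R4 from knows(c,c), road(c,g)
round 1: derive cover(d,d) via R4 from knows(d,a), road(a,d)
round 1: derive cover(d,i) via R4 from knows(d,e), road(e,i)
round 1: derive cover(e,a) via R4 from knows(e,e), road(e,a)
round 1: derive cover(e,g) via R4 from knows(e,e), road(e,g)
round 1: derive cover(e,i) via R4 from knows(e,e), road(e,i)
round 1: derive cover(i,d) via R4 from knows(i,a), road(a,d)
round 2: derive cover(a,a) via R3 from cover(a,d), cover(d,a)
round 2: derive cover(a,c) via R3 from cover(a,d), cover(d,c)
round 2: derive cover(a,e) via R3 from cover(a,d), cover(d,e)
round 2: derive cover(a,g) via R3 from cover(a,d), cover(d,g)
round 2: derive cover(a,i) via R3 from cover(a,d), cover(d,i)
round 2: derive cover(c,a) via R3 from cover(c,d), cover(d,a)
round 2: derive cover(c,e) via R3 from cover(c,d), cover(d,e)
round 2: derive cover(c,i) via R3 from cover(c,d), cover(d,i)
round 2: derive cover(e,c) via R3 from cover(e,d), cover(d,c)
round 2: derive cover(i,c) via R3 from cover(i,d), cover(d,c)
round 2: derive cover(i,e) via R3 from cover(i,d), cover(d,e)
round 2: derive cover(i,g) via R3 from cover(i,d), cover(d,g)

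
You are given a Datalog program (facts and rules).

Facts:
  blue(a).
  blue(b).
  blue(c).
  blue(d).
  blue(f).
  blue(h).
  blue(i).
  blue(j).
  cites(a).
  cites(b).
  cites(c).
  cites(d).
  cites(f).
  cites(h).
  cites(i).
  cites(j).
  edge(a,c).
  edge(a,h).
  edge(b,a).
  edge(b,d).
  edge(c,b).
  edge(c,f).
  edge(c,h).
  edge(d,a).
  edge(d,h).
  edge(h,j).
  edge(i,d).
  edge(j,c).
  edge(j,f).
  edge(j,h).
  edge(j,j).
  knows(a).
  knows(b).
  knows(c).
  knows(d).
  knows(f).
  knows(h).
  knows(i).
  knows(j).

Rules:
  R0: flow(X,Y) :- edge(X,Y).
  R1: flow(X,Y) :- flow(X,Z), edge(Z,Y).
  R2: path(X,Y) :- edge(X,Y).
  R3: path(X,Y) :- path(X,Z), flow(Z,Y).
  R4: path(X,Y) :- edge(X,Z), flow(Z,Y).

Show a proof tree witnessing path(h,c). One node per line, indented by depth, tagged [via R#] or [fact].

path(h,c)  [via R3]
  path(h,j)  [via R2]
    edge(h,j)  [fact]
  flow(j,c)  [via R0]
    edge(j,c)  [fact]

round 1: derive flow(a,c) via R0 from edge(a,c)
round 1: derive flow(a,h) via R0 from edge(a,h)
round 1: derive flow(b,a) via R0 from edge(b,a)
round 1: derive flow(b,d) via R0 from edge(b,d)
round 1: derive flow(c,b) via R0 from edge(c,b)
round 1: derive flow(c,f) via R0 from edge(c,f)
round 1: derive flow(c,h) via R0 from edge(c,h)
round 1: derive flow(d,a) via R0 from edge(d,a)
round 1: derive flow(d,h) via R0 from edge(d,h)
round 1: derive flow(h,j) via R0 from edge(h,j)
round 1: derive flow(i,d) via R0 from edge(i,d)
round 1: derive flow(j,c) via R0 from edge(j,c)
round 1: derive flow(j,f) via R0 from edge(j,f)
round 1: derive flow(j,h) via R0 from edge(j,h)
round 1: derive flow(j,j) via R0 from edge(j,j)
round 1: derive path(a,c) via R2 from edge(a,c)
round 1: derive path(a,h) via R2 from edge(a,h)
round 1: derive path(b,a) via R2 from edge(b,a)
round 1: derive path(b,d) via R2 from edge(b,d)
round 1: derive path(c,b) via R2 from edge(c,b)
round 1: derive path(c,f) via R2 from edge(c,f)
round 1: derive path(c,h) via R2 from edge(c,h)
round 1: derive path(d,a) via R2 from edge(d,a)
round 1: derive path(d,h) via R2 from edge(d,h)
round 1: derive path(h,j) via R2 from edge(h,j)
round 1: derive path(i,d) via R2 from edge(i,d)
round 1: derive path(j,c) via R2 from edge(j,c)
round 1: derive path(j,f) via R2 from edge(j,f)
round 1: derive path(j,h) via R2 from edge(j,h)
round 1: derive path(j,j) via R2 from edge(j,j)
round 2: derive flow(a,b) via R1 from flow(a,c), edge(c,b)
round 2: derive flow(a,f) via R1 from flow(a,c), edge(c,f)
round 2: derive flow(a,j) via R1 from flow(a,h), edge(h,j)
round 2: derive flow(b,c) via R1 from flow(b,a), edge(a,c)
round 2: derive flow(b,h) via R1 from flow(b,a), edge(a,h)
round 2: derive flow(c,a) via R1 from flow(c,b), edge(b,a)
round 2: derive flow(c,d) via R1 from flow(c,b), edge(b,d)
round 2: derive flow(c,j) via R1 from flow(c,h), edge(h,j)
round 2: derive flow(d,c) via R1 from flow(d,a), edge(a,c)
round 2: derive flow(d,j) via R1 from flow(d,h), edge(h,j)
round 2: derive flow(h,c) via R1 from flow(h,j), edge(j,c)
round 2: derive flow(h,f) via R1 from flow(h,j), edge(j,f)
round 2: derive flow(h,h) via R1 from flow(h,j), edge(j,h)
round 2: derive flow(i,a) via R1 from flow(i,d), edge(d,a)
round 2: derive flow(i,h) via R1 from flow(i,d), edge(d,h)
round 2: derive flow(j,b) via R1 from flow(j,c), edge(c,b)
round 2: derive path(a,b) via R3 from path(a,c), flow(c,b)
round 2: derive path(a,f) via R3 from path(a,c), flow(c,f)
round 2: derive path(a,j) via R3 from path(a,h), flow(h,j)
round 2: derive path(b,c) via R3 from path(b,a), flow(a,c)
round 2: derive path(b,h) via R3 from path(b,a), flow(a,h)
round 2: derive path(c,a) via R3 from path(c,b), flow(b,a)
round 2: derive path(c,d) via R3 from path(c,b), flow(b,d)
round 2: derive path(c,j) via R3 from path(c,h), flow(h,j)
round 2: derive path(d,c) via R3 from path(d,a), flow(a,c)
round 2: derive path(d,j) via R3 from path(d,h), flow(h,j)
round 2: derive path(h,c) via R3 from path(h,j), flow(j,c)
round 2: derive path(h,f) via R3 from path(h,j), flow(j,f)
round 2: derive path(h,h) via R3 from path(h,j), flow(j,h)
round 2: derive path(i,a) via R3 from path(i,d), flow(d,a)
round 2: derive path(i,h) via R3 from path(i,d), flow(d,h)
round 2: derive path(j,b) via R3 from path(j,c), flow(c,b)
round 3: derive flow(a,a) via R1 from flow(a,b), edge(b,a)
round 3: derive flow(a,d) via R1 from flow(a,b), edge(b,d)
round 3: derive flow(b,b) via R1 from flow(b,c), edge(c,b)
round 3: derive flow(b,f) via R1 from flow(b,c), edge(c,f)
round 3: derive flow(b,j) via R1 from flow(b,h), edge(h,j)
round 3: derive flow(c,c) via R1 from flow(c,a), edge(a,c)
round 3: derive flow(d,b) via R1 from flow(d,c), edge(c,b)
round 3: derive flow(d,f) via R1 from flow(d,c), edge(c,f)
round 3: derive flow(h,b) via R1 from flow(h,c), edge(c,b)
round 3: derive flow(i,c) via R1 from flow(i,a), edge(a,c)
round 3: derive flow(i,j) via R1 from flow(i,h), edge(h,j)
round 3: derive flow(j,a) via R1 from flow(j,b), edge(b,a)
round 3: derive flow(j,d) via R1 from flow(j,b), edge(b,d)
round 3: derive path(a,a) via R3 from path(a,b), flow(b,a)
round 3: derive path(a,d) via R3 from path(a,b), flow(b,d)
round 3: derive path(b,b) via R3 from path(b,a), flow(a,b)
round 3: derive path(b,f) via R3 from path(b,a), flow(a,f)
round 3: derive path(b,j) via R3 from path(b,a), flow(a,j)
round 3: derive path(c,c) via R3 from path(c,a), flow(a,c)
round 3: derive path(d,b) via R3 from path(d,a), flow(a,b)
round 3: derive path(d,d) via R3 from path(d,c), flow(c,d)
round 3: derive path(d,f) via R3 from path(d,a), flow(a,f)
round 3: derive path(h,a) via R3 from path(h,c), flow(c,a)
round 3: derive path(h,b) via R3 from path(h,c), flow(c,b)
round 3: derive path(h,d) via R3 from path(h,c), flow(c,d)
round 3: derive path(i,b) via R3 from path(i,a), flow(a,b)
round 3: derive path(i,c) via R3 from path(i,a), flow(a,c)
round 3: derive path(i,f) via R3 from path(i,a), flow(a,f)
round 3: derive path(i,j) via R3 from path(i,a), flow(a,j)
round 3: derive path(j,a) via R3 from path(j,b), flow(b,a)
round 3: derive path(j,d) via R3 from path(j,b), flow(b,d)
round 4: derive flow(d,d) via R1 from flow(d,b), edge(b,d)
round 4: derive flow(h,a) via R1 from flow(h,b), edge(b,a)
round 4: derive flow(h,d) via R1 from flow(h,b), edge(b,d)
round 4: derive flow(i,b) via R1 from flow(i,c), edge(c,b)
round 4: derive flow(i,f) via R1 from flow(i,c), edge(c,f)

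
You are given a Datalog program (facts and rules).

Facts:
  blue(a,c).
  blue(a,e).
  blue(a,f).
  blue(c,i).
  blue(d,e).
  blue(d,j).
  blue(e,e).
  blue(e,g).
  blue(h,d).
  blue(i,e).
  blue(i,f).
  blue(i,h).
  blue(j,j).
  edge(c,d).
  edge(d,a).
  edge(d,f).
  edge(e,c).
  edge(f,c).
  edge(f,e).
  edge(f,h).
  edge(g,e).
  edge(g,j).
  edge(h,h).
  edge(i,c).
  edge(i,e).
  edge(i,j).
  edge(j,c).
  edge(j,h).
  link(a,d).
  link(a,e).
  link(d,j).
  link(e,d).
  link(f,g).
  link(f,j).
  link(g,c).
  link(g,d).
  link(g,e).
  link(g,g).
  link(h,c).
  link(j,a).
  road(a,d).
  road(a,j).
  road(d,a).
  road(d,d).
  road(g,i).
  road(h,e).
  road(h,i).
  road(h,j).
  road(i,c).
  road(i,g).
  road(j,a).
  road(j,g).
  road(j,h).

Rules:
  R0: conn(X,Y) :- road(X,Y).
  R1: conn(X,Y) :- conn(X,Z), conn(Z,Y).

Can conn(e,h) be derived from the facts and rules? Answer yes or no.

no

round 1: derive conn(a,d) via R0 from road(a,d)
round 1: derive conn(a,j) via R0 from road(a,j)
round 1: derive conn(d,a) via R0 from road(d,a)
round 1: derive conn(d,d) via R0 from road(d,d)
round 1: derive conn(g,i) via R0 from road(g,i)
round 1: derive conn(h,e) via R0 from road(h,e)
round 1: derive conn(h,i) via R0 from road(h,i)
round 1: derive conn(h,j) via R0 from road(h,j)
round 1: derive conn(i,c) via R0 from road(i,c)
round 1: derive conn(i,g) via R0 from road(i,g)
round 1: derive conn(j,a) via R0 from road(j,a)
round 1: derive conn(j,g) via R0 from road(j,g)
round 1: derive conn(j,h) via R0 from road(j,h)
round 2: derive conn(a,a) via R1 from conn(a,d), conn(d,a)
round 2: derive conn(a,g) via R1 from conn(a,j), conn(j,g)
round 2: derive conn(a,h) via R1 from conn(a,j), conn(j,h)
round 2: derive conn(d,j) via R1 from conn(d,a), conn(a,j)
round 2: derive conn(g,c) via R1 from conn(g,i), conn(i,c)
round 2: derive conn(g,g) via R1 from conn(g,i), conn(i,g)
round 2: derive conn(h,a) via R1 from conn(h,j), conn(j,a)
round 2: derive conn(h,c) via R1 from conn(h,i), conn(i,c)
round 2: derive conn(h,g) via R1 from conn(h,i), conn(i,g)
round 2: derive conn(h,h) via R1 from conn(h,j), conn(j,h)
round 2: derive conn(i,i) via R1 from conn(i,g), conn(g,i)
round 2: derive conn(j,d) via R1 from conn(j,a), conn(a,d)
round 2: derive conn(j,e) via R1 from conn(j,h), conn(h,e)
round 2: derive conn(j,i) via R1 from conn(j,g), conn(g,i)
round 2: derive conn(j,j) via R1 from conn(j,a), conn(a,j)
round 3: derive conn(a,c) via R1 from conn(a,g), conn(g,c)
round 3: derive conn(a,e) via R1 from conn(a,h), conn(h,e)
round 3: derive conn(a,i) via R1 from conn(a,g), conn(g,i)
round 3: derive conn(d,e) via R1 from conn(d,j), conn(j,e)
round 3: derive conn(d,g) via R1 from conn(d,a), conn(a,g)
round 3: derive conn(d,h) via R1 from conn(d,a), conn(a,h)
round 3: derive conn(d,i) via R1 from conn(d,j), conn(j,i)
round 3: derive conn(h,d) via R1 from conn(h,a), conn(a,d)
round 3: derive conn(j,c) via R1 from conn(j,g), conn(g,c)
round 4: derive conn(d,c) via R1 from conn(d,a), conn(a,c)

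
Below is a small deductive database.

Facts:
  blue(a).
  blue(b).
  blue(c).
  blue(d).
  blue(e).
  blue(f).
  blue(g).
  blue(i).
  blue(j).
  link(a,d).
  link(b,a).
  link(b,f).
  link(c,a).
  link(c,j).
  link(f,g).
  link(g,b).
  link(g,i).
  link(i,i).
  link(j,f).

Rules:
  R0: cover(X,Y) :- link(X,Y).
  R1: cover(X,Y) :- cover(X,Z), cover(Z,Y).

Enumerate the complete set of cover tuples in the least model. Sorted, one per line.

round 1: derive cover(a,d) via R0 from link(a,d)
round 1: derive cover(b,a) via R0 from link(b,a)
round 1: derive cover(b,f) via R0 from link(b,f)
round 1: derive cover(c,a) via R0 from link(c,a)
round 1: derive cover(c,j) via R0 from link(c,j)
round 1: derive cover(f,g) via R0 from link(f,g)
round 1: derive cover(g,b) via R0 from link(g,b)
round 1: derive cover(g,i) via R0 from link(g,i)
round 1: derive cover(i,i) via R0 from link(i,i)
round 1: derive cover(j,f) via R0 from link(j,f)
round 2: derive cover(b,d) via R1 from cover(b,a), cover(a,d)
round 2: derive cover(b,g) via R1 from cover(b,f), cover(f,g)
round 2: derive cover(c,d) via R1 from cover(c,a), cover(a,d)
round 2: derive cover(c,f) via R1 from cover(c,j), cover(j,f)
round 2: derive cover(f,b) via R1 from cover(f,g), cover(g,b)
round 2: derive cover(f,i) via R1 from cover(f,g), cover(g,i)
round 2: derive cover(g,a) via R1 from cover(g,b), cover(b,a)
round 2: derive cover(g,f) via R1 from cover(g,b), cover(b,f)
round 2: derive cover(j,g) via R1 from cover(j,f), cover(f,g)
round 3: derive cover(b,b) via R1 from cover(b,f), cover(f,b)
round 3: derive cover(b,i) via R1 from cover(b,f), cover(f,i)
round 3: derive cover(c,b) via R1 from cover(c,f), cover(f,b)
round 3: derive cover(c,g) via R1 from cover(c,f), cover(f,g)
round 3: derive cover(c,i) via R1 from cover(c,f), cover(f,i)
round 3: derive cover(f,a) via R1 from cover(f,b), cover(b,a)
round 3: derive cover(f,d) via R1 from cover(f,b), cover(b,d)
round 3: derive cover(f,f) via R1 from cover(f,b), cover(b,f)
round 3: derive cover(g,d) via R1 from cover(g,a), cover(a,d)
round 3: derive cover(g,g) via R1 from cover(g,b), cover(b,g)
round 3: derive cover(j,a) via R1 from cover(j,g), cover(g,a)
round 3: derive cover(j,b) via R1 from cover(j,f), cover(f,b)
round 3: derive cover(j,i) via R1 from cover(j,f), cover(f,i)
round 4: derive cover(j,d) via R1 from cover(j,a), cover(a,d)

cover(a,d)
cover(b,a)
cover(b,b)
cover(b,d)
cover(b,f)
cover(b,g)
cover(b,i)
cover(c,a)
cover(c,b)
cover(c,d)
cover(c,f)
cover(c,g)
cover(c,i)
cover(c,j)
cover(f,a)
cover(f,b)
cover(f,d)
cover(f,f)
cover(f,g)
cover(f,i)
cover(g,a)
cover(g,b)
cover(g,d)
cover(g,f)
cover(g,g)
cover(g,i)
cover(i,i)
cover(j,a)
cover(j,b)
cover(j,d)
cover(j,f)
cover(j,g)
cover(j,i)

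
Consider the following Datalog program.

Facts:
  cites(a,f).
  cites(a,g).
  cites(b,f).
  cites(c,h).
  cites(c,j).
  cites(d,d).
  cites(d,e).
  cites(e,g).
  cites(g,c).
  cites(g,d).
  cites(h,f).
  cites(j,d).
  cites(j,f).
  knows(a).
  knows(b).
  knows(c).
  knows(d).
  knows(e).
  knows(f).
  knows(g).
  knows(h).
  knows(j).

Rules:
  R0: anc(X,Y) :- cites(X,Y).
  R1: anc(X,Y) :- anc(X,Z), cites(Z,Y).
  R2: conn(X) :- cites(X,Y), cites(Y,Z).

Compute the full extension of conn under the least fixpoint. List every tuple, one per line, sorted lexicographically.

round 1: derive conn(a) via R2 from cites(a,g), cites(g,c)
round 1: derive conn(c) via R2 from cites(c,h), cites(h,f)
round 1: derive conn(d) via R2 from cites(d,d), cites(d,d)
round 1: derive conn(e) via R2 from cites(e,g), cites(g,c)
round 1: derive conn(g) via R2 from cites(g,c), cites(c,h)
round 1: derive conn(j) via R2 from cites(j,d), cites(d,d)

conn(a)
conn(c)
conn(d)
conn(e)
conn(g)
conn(j)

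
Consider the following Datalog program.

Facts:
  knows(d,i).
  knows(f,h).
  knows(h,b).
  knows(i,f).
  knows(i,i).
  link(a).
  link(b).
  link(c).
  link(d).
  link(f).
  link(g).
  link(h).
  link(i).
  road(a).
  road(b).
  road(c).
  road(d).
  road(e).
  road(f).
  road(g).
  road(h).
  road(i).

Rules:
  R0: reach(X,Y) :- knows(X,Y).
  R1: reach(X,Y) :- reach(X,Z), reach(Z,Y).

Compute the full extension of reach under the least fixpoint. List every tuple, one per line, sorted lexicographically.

reach(d,b)
reach(d,f)
reach(d,h)
reach(d,i)
reach(f,b)
reach(f,h)
reach(h,b)
reach(i,b)
reach(i,f)
reach(i,h)
reach(i,i)

round 1: derive reach(d,i) via R0 from knows(d,i)
round 1: derive reach(f,h) via R0 from knows(f,h)
round 1: derive reach(h,b) via R0 from knows(h,b)
round 1: derive reach(i,f) via R0 from knows(i,f)
round 1: derive reach(i,i) via R0 from knows(i,i)
round 2: derive reach(d,f) via R1 from reach(d,i), reach(i,f)
round 2: derive reach(f,b) via R1 from reach(f,h), reach(h,b)
round 2: derive reach(i,h) via R1 from reach(i,f), reach(f,h)
round 3: derive reach(d,b) via R1 from reach(d,f), reach(f,b)
round 3: derive reach(d,h) via R1 from reach(d,f), reach(f,h)
round 3: derive reach(i,b) via R1 from reach(i,f), reach(f,b)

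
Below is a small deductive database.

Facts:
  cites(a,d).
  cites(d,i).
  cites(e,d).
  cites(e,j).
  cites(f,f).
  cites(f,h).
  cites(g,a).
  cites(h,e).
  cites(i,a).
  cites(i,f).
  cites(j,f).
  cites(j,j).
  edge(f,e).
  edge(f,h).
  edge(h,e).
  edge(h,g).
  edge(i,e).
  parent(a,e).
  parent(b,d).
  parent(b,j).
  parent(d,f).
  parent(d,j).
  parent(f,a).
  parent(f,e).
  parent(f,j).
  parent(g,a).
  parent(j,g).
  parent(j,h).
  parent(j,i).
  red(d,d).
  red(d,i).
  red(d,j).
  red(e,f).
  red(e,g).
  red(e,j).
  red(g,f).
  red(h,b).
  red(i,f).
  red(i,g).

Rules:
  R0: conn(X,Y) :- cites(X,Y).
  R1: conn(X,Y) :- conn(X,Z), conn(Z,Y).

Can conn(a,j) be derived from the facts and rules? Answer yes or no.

round 1: derive conn(a,d) via R0 from cites(a,d)
round 1: derive conn(d,i) via R0 from cites(d,i)
round 1: derive conn(e,d) via R0 from cites(e,d)
round 1: derive conn(e,j) via R0 from cites(e,j)
round 1: derive conn(f,f) via R0 from cites(f,f)
round 1: derive conn(f,h) via R0 from cites(f,h)
round 1: derive conn(g,a) via R0 from cites(g,a)
round 1: derive conn(h,e) via R0 from cites(h,e)
round 1: derive conn(i,a) via R0 from cites(i,a)
round 1: derive conn(i,f) via R0 from cites(i,f)
round 1: derive conn(j,f) via R0 from cites(j,f)
round 1: derive conn(j,j) via R0 from cites(j,j)
round 2: derive conn(a,i) via R1 from conn(a,d), conn(d,i)
round 2: derive conn(d,a) via R1 from conn(d,i), conn(i,a)
round 2: derive conn(d,f) via R1 from conn(d,i), conn(i,f)
round 2: derive conn(e,f) via R1 from conn(e,j), conn(j,f)
round 2: derive conn(e,i) via R1 from conn(e,d), conn(d,i)
round 2: derive conn(f,e) via R1 from conn(f,h), conn(h,e)
round 2: derive conn(g,d) via R1 from conn(g,a), conn(a,d)
round 2: derive conn(h,d) via R1 from conn(h,e), conn(e,d)
round 2: derive conn(h,j) via R1 from conn(h,e), conn(e,j)
round 2: derive conn(i,d) via R1 from conn(i,a), conn(a,d)
round 2: derive conn(i,h) via R1 from conn(i,f), conn(f,h)
round 2: derive conn(j,h) via R1 from conn(j,f), conn(f,h)
round 3: derive conn(a,a) via R1 from conn(a,d), conn(d,a)
round 3: derive conn(a,f) via R1 from conn(a,d), conn(d,f)
round 3: derive conn(a,h) via R1 from conn(a,i), conn(i,h)
round 3: derive conn(d,d) via R1 from conn(d,a), conn(a,d)
round 3: derive conn(d,e) via R1 from conn(d,f), conn(f,e)
round 3: derive conn(d,h) via R1 from conn(d,f), conn(f,h)
round 3: derive conn(e,a) via R1 from conn(e,d), conn(d,a)
round 3: derive conn(e,e) via R1 from conn(e,f), conn(f,e)
round 3: derive conn(e,h) via R1 from conn(e,f), conn(f,h)
round 3: derive conn(f,d) via R1 from conn(f,e), conn(e,d)
round 3: derive conn(f,i) via R1 from conn(f,e), conn(e,i)
round 3: derive conn(f,j) via R1 from conn(f,e), conn(e,j)
round 3: derive conn(g,f) via R1 from conn(g,d), conn(d,f)
round 3: derive conn(g,i) via R1 from conn(g,a), conn(a,i)
round 3: derive conn(h,a) via R1 from conn(h,d), conn(d,a)
round 3: derive conn(h,f) via R1 from conn(h,d), conn(d,f)
round 3: derive conn(h,h) via R1 from conn(h,j), conn(j,h)
round 3: derive conn(h,i) via R1 from conn(h,d), conn(d,i)
round 3: derive conn(i,e) via R1 from conn(i,f), conn(f,e)
round 3: derive conn(i,i) via R1 from conn(i,a), conn(a,i)
round 3: derive conn(i,j) via R1 from conn(i,h), conn(h,j)
round 3: derive conn(j,d) via R1 from conn(j,h), conn(h,d)
round 3: derive conn(j,e) via R1 from conn(j,f), conn(f,e)
round 4: derive conn(a,e) via R1 from conn(a,d), conn(d,e)
round 4: derive conn(a,j) via R1 from conn(a,f), conn(f,j)
round 4: derive conn(d,j) via R1 from conn(d,e), conn(e,j)
round 4: derive conn(f,a) via R1 from conn(f,d), conn(d,a)
round 4: derive conn(g,e) via R1 from conn(g,d), conn(d,e)
round 4: derive conn(g,h) via R1 from conn(g,a), conn(a,h)
round 4: derive conn(g,j) via R1 from conn(g,f), conn(f,j)
round 4: derive conn(j,a) via R1 from conn(j,d), conn(d,a)
round 4: derive conn(j,i) via R1 from conn(j,d), conn(d,i)

yes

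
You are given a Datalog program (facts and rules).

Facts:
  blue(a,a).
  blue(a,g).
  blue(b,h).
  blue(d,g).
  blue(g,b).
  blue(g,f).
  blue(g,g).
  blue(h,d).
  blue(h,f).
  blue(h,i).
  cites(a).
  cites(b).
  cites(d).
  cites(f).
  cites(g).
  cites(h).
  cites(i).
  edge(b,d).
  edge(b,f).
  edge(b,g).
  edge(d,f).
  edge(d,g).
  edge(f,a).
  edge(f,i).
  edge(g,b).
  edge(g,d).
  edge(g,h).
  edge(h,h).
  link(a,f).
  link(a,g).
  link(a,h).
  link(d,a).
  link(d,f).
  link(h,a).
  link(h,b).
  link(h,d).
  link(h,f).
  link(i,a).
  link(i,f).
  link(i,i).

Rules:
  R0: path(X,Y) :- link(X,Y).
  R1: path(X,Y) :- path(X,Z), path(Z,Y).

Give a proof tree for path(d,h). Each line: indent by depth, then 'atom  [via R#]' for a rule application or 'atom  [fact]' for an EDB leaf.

round 1: derive path(a,f) via R0 from link(a,f)
round 1: derive path(a,g) via R0 from link(a,g)
round 1: derive path(a,h) via R0 from link(a,h)
round 1: derive path(d,a) via R0 from link(d,a)
round 1: derive path(d,f) via R0 from link(d,f)
round 1: derive path(h,a) via R0 from link(h,a)
round 1: derive path(h,b) via R0 from link(h,b)
round 1: derive path(h,d) via R0 from link(h,d)
round 1: derive path(h,f) via R0 from link(h,f)
round 1: derive path(i,a) via R0 from link(i,a)
round 1: derive path(i,f) via R0 from link(i,f)
round 1: derive path(i,i) via R0 from link(i,i)
round 2: derive path(a,a) via R1 from path(a,h), path(h,a)
round 2: derive path(a,b) via R1 from path(a,h), path(h,b)
round 2: derive path(a,d) via R1 from path(a,h), path(h,d)
round 2: derive path(d,g) via R1 from path(d,a), path(a,g)
round 2: derive path(d,h) via R1 from path(d,a), path(a,h)
round 2: derive path(h,g) via R1 from path(h,a), path(a,g)
round 2: derive path(h,h) via R1 from path(h,a), path(a,h)
round 2: derive path(i,g) via R1 from path(i,a), path(a,g)
round 2: derive path(i,h) via R1 from path(i,a), path(a,h)
round 3: derive path(d,b) via R1 from path(d,a), path(a,b)
round 3: derive path(d,d) via R1 from path(d,a), path(a,d)
round 3: derive path(i,b) via R1 from path(i,a), path(a,b)
round 3: derive path(i,d) via R1 from path(i,a), path(a,d)

path(d,h)  [via R1]
  path(d,a)  [via R0]
    link(d,a)  [fact]
  path(a,h)  [via R0]
    link(a,h)  [fact]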